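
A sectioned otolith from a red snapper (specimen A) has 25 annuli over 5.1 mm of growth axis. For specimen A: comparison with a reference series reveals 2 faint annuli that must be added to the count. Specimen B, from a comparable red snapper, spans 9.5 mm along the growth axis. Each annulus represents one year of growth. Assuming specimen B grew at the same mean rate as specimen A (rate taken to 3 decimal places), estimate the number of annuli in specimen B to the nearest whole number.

Specimen A: correcting the raw count gives 25 + 2 = 27 true annuli.
A: 5.1 mm over 27 years gives 5.1 / 27 ≈ 0.189 mm per year.
Specimen B: 9.5 mm / 0.189 mm per year = 50.26 years ≈ 50 annuli.

50 annuli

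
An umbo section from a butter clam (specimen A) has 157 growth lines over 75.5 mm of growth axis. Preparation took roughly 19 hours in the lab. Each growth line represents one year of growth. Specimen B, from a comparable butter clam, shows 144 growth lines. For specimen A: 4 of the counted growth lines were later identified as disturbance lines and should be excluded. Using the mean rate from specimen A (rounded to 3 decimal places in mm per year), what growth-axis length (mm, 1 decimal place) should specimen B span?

Specimen A: adjusted count: 157 − 4 = 153 growth lines.
A: 75.5 mm over 153 years gives 75.5 / 153 ≈ 0.493 mm/year.
For B, 0.493 mm/year × 144 years = 71.0 mm.

71.0 mm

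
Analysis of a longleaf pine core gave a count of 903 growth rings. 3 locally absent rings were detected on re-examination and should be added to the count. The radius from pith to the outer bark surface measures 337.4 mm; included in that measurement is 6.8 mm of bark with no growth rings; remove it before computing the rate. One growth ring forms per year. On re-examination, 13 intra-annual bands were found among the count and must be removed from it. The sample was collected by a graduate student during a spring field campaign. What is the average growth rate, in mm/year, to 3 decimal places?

True growth ring count = 903 − 13 + 3 = 893.
Net length = 337.4 − 6.8 = 330.6 mm.
330.6 mm over 893 years gives 330.6 / 893 ≈ 0.370 mm/year.

0.370 mm/year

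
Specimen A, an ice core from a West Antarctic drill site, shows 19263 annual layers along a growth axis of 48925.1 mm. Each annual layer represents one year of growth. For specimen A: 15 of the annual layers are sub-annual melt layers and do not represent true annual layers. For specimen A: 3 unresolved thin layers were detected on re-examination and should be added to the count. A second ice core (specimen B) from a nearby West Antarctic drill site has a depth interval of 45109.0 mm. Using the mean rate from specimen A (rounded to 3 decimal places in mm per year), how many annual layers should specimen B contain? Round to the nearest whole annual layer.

17752 annual layers

Specimen A: true annual layer count = 19263 − 15 + 3 = 19251.
A: 48925.1 mm over 19251 years gives 48925.1 / 19251 ≈ 2.541 mm per year.
B spans 45109.0 / 2.541 = 17752.46 years ≈ 17752 annual layers.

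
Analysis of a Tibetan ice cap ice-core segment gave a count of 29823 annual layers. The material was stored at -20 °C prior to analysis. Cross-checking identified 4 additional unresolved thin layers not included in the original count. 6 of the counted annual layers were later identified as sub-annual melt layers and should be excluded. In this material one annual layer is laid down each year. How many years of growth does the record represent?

29821 yr

After corrections the count is 29823 − 6 + 4 = 29821 annual layers.
At one annual layer per year, that is 29821 years.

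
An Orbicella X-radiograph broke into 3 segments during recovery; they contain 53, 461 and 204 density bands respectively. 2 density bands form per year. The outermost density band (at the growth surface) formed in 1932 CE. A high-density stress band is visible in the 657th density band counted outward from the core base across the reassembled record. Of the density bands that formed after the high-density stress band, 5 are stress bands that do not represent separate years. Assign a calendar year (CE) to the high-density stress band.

1904 CE

Total density bands = 53 + 461 + 204 = 718.
The high-density stress band sits at density band 657 from the core base, so 718 − 657 = 61 density bands formed after it.
Removing the 5 false density bands leaves 61 − 5 = 56 true density bands beyond the high-density stress band.
With 2 density bands per year, 56 / 2 = 28 years.
1932 − 28 = 1904 CE.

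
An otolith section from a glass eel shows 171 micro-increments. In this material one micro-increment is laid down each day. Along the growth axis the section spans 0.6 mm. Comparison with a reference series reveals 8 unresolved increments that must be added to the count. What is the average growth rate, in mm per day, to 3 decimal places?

After corrections the count is 171 + 8 = 179 micro-increments.
Mean rate = 0.6 mm / 179 days ≈ 0.003 mm per day.

0.003 mm per day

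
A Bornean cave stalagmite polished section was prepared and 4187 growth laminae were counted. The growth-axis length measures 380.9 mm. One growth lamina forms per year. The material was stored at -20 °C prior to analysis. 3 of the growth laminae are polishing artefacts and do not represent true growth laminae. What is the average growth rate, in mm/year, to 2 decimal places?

After corrections the count is 4187 − 3 = 4184 growth laminae.
Mean rate = 380.9 mm / 4184 years ≈ 0.09 mm/year.

0.09 mm/year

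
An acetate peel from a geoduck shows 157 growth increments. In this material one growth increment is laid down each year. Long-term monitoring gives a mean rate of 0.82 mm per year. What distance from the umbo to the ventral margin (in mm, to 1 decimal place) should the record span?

157 years of growth are recorded.
Predicted length = 0.82 mm/year × 157 years = 128.7 mm.

128.7 mm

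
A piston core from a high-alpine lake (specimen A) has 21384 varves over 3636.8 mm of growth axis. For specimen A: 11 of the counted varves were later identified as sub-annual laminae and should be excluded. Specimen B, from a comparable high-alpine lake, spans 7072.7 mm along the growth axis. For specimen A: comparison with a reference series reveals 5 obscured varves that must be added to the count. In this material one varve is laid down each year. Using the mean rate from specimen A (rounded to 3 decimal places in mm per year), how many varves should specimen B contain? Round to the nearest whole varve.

41604 varves

Specimen A: true varve count = 21384 − 11 + 5 = 21378.
A: Extension rate ≈ 3636.8 / 21378 = 0.170 mm per year.
For B, 7072.7 / 0.170 = 41604.12 years ≈ 41604 varves.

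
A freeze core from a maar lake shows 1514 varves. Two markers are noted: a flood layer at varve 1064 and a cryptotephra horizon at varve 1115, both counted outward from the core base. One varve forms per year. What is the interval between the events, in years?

1115 − 1064 = 51 varves lie between the two events.
That is 51 years at one varve per year.

51 yr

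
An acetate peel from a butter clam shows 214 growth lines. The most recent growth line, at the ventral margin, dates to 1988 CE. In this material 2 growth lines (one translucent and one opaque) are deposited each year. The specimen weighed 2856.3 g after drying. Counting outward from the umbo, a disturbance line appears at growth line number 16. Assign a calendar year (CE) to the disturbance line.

214 − 16 = 198 growth lines lie beyond the disturbance line toward the ventral margin.
With 2 growth lines per year, 198 / 2 = 99 years.
Counting back 99 years from 1988 CE places the disturbance line in 1988 − 99 = 1889 CE.

1889 CE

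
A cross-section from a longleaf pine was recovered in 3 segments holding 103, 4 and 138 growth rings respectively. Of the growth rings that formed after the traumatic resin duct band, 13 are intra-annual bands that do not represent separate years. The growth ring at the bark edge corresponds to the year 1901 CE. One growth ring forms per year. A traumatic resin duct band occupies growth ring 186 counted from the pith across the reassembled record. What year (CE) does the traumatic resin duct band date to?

Total growth rings = 103 + 4 + 138 = 245.
The traumatic resin duct band sits at growth ring 186 from the pith, so 245 − 186 = 59 growth rings formed after it.
Excluding 13 false growth rings: 59 − 13 = 46.
1901 − 46 = 1855 CE.

1855 CE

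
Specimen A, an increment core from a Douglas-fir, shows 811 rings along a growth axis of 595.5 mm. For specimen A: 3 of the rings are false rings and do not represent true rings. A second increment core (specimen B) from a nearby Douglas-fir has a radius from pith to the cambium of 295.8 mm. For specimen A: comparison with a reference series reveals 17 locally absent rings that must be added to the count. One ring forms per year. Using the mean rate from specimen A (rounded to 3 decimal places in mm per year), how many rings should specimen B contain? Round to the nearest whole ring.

410 rings

Specimen A: true ring count = 811 − 3 + 17 = 825.
A: Extension rate ≈ 595.5 / 825 = 0.722 mm/year.
For B, 295.8 / 0.722 = 409.70 years ≈ 410 rings.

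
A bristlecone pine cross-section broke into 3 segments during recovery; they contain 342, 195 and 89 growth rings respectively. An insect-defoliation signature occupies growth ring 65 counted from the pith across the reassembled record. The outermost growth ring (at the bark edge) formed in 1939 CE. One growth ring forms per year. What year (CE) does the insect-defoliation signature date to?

1378 CE

Total growth rings = 342 + 195 + 89 = 626.
Between growth ring 65 and the bark edge there are 626 − 65 = 561 growth rings.
The growth ring at the bark edge is 1939 CE, so the insect-defoliation signature dates to 1939 − 561 = 1378 CE.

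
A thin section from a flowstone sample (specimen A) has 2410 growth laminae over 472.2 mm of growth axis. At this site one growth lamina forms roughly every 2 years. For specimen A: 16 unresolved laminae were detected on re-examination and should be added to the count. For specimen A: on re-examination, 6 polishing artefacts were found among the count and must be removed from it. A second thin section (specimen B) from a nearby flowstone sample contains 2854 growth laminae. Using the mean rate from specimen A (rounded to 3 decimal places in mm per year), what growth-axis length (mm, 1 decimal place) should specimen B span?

559.4 mm

Specimen A: correcting the raw count gives 2410 − 6 + 16 = 2420 true growth laminae.
Specimen A: multiplying by 2 years per growth lamina: 2420 × 2 = 4840 years.
A: Mean rate = 472.2 mm / 4840 years ≈ 0.098 mm per year.
Specimen B: multiplying by 2 years per growth lamina: 2854 × 2 = 5708 years. Length of B = 0.098 × 5708 = 559.4 mm.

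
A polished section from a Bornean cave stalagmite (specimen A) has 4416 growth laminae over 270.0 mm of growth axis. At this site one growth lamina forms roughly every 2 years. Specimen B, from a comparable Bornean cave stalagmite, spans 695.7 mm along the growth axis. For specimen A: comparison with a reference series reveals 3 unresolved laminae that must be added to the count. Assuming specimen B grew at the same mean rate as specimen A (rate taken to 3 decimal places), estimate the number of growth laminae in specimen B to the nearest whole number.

Specimen A: adjusted count: 4416 + 3 = 4419 growth laminae.
Specimen A: at 2 years per growth lamina, 4419 × 2 = 8838 years.
A: 270.0 mm over 8838 years gives 270.0 / 8838 ≈ 0.031 mm/yr.
For B, 695.7 / 0.031 = 22441.94 years; at 2 years per growth lamina that is 22441.94 / 2 ≈ 11221 growth laminae.

11221 growth laminae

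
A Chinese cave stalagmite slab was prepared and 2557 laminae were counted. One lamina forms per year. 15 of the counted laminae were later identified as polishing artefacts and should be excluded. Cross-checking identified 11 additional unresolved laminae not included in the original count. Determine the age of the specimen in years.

Correcting the raw count gives 2557 − 15 + 11 = 2553 true laminae.
With a one-to-one lamina periodicity this is 2553 years.

2553 years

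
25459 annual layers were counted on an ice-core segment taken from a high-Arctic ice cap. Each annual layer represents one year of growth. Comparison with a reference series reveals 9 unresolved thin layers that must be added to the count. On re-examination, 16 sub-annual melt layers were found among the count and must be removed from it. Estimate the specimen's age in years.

25452 years

True annual layer count = 25459 − 16 + 9 = 25452.
At one annual layer per year, that is 25452 years.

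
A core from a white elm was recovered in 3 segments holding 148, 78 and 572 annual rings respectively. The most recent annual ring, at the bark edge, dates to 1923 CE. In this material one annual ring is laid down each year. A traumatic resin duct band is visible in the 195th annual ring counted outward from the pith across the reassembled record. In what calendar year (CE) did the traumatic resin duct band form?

Total annual rings = 148 + 78 + 572 = 798.
The traumatic resin duct band sits at annual ring 195 from the pith, so 798 − 195 = 603 annual rings formed after it.
1923 − 603 = 1320 CE.

1320 CE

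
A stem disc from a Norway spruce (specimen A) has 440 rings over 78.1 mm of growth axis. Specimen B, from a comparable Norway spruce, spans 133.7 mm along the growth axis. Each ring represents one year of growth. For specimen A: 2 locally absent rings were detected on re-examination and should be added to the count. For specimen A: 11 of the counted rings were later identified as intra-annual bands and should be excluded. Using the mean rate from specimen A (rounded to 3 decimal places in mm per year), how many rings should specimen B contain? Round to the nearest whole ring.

739 rings

Specimen A: true ring count = 440 − 11 + 2 = 431.
A: Extension rate ≈ 78.1 / 431 = 0.181 mm/year.
B spans 133.7 / 0.181 = 738.67 years ≈ 739 rings.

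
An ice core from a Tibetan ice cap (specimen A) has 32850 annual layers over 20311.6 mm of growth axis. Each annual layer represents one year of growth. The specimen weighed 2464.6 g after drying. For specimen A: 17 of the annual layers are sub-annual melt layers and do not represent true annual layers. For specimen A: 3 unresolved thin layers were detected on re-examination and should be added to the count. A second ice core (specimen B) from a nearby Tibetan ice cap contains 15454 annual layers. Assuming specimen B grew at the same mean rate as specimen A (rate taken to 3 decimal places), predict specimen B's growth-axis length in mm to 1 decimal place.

Specimen A: correcting the raw count gives 32850 − 17 + 3 = 32836 true annual layers.
A: Extension rate ≈ 20311.6 / 32836 = 0.619 mm per year.
B's length ≈ 0.619 × 15454 = 9566.0 mm.

9566.0 mm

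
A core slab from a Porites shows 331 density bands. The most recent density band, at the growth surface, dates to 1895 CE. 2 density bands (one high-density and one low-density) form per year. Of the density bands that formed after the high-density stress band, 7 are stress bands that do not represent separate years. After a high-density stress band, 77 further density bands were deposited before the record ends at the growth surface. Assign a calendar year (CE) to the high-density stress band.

1860 CE

77 density bands post-date the high-density stress band.
Removing the 7 false density bands leaves 77 − 7 = 70 true density bands beyond the high-density stress band.
70 density bands at 2 per year is 70 / 2 = 35 years.
Counting back 35 years from 1895 CE places the high-density stress band in 1895 − 35 = 1860 CE.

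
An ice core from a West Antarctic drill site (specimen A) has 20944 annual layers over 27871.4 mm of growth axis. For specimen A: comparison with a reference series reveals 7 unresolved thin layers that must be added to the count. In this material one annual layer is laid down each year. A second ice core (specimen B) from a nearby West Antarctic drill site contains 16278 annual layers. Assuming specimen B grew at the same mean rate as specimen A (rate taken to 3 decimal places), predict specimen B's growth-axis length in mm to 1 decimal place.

21649.7 mm

Specimen A: after corrections the count is 20944 + 7 = 20951 annual layers.
A: Extension rate ≈ 27871.4 / 20951 = 1.330 mm/year.
For B, 1.330 mm/year × 16278 years = 21649.7 mm.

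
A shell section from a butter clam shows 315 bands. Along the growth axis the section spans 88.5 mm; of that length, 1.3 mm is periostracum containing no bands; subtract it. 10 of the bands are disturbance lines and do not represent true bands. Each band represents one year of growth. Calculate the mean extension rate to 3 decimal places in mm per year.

True band count = 315 − 10 = 305.
Removing the 1.3 mm offcut leaves 88.5 − 1.3 = 87.2 mm.
Mean rate = 87.2 mm / 305 years ≈ 0.286 mm per year.

0.286 mm per year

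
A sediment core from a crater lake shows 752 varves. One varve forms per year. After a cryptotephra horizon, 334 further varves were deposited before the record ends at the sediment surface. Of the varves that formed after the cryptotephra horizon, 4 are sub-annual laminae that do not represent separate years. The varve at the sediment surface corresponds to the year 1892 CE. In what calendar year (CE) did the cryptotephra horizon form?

1562 CE

334 varves formed after the cryptotephra horizon.
334 − 4 false = 330 true varves after the cryptotephra horizon.
1892 − 330 = 1562 CE.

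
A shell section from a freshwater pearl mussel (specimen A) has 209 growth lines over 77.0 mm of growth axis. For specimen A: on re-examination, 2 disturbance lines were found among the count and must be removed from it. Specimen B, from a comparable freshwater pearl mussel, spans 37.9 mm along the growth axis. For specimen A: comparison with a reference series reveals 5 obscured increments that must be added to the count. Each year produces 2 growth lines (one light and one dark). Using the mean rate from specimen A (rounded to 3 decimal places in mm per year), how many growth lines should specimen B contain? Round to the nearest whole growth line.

104 growth lines

Specimen A: adjusted count: 209 − 2 + 5 = 212 growth lines.
Specimen A: with 2 growth lines per year, 212 / 2 = 106 years.
A: Mean rate = 77.0 mm / 106 years ≈ 0.726 mm/yr.
Specimen B: 37.9 mm / 0.726 mm per year = 52.20 years; at 2 growth lines per year that is 52.20 × 2 ≈ 104 growth lines.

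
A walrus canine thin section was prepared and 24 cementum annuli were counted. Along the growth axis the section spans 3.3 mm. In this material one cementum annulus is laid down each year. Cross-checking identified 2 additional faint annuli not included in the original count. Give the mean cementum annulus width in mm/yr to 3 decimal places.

0.127 mm/yr

After corrections the count is 24 + 2 = 26 cementum annuli.
Extension rate ≈ 3.3 / 26 = 0.127 mm/yr.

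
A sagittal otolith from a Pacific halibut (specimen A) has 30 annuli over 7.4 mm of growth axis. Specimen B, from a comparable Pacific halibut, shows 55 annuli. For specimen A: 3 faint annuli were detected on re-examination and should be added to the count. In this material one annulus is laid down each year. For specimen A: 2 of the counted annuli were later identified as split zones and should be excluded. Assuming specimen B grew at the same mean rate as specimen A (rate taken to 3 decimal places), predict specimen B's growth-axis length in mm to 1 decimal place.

Specimen A: after corrections the count is 30 − 2 + 3 = 31 annuli.
A: Mean rate = 7.4 mm / 31 years ≈ 0.239 mm/yr.
For B, 0.239 mm/year × 55 years = 13.1 mm.

13.1 mm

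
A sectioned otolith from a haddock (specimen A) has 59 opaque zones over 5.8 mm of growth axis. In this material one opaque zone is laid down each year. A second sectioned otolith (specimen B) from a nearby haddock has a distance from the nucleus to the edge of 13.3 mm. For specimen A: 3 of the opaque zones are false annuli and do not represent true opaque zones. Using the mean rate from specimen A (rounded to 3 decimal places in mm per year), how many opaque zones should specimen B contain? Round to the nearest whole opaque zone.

Specimen A: after corrections the count is 59 − 3 = 56 opaque zones.
A: 5.8 mm over 56 years gives 5.8 / 56 ≈ 0.104 mm/yr.
For B, 13.3 / 0.104 = 127.88 years ≈ 128 opaque zones.

128 opaque zones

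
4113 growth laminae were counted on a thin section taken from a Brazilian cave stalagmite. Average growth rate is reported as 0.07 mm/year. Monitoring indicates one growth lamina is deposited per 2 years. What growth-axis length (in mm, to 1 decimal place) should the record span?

575.8 mm

4113 growth laminae at 2 years each span 4113 × 2 = 8226 years.
Length ≈ 0.07 × 8226 = 575.8 mm.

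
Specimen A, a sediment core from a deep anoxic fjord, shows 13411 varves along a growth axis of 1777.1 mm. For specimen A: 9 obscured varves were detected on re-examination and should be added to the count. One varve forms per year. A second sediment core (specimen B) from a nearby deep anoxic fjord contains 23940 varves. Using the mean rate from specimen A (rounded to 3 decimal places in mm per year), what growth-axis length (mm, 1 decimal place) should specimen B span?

3160.1 mm

Specimen A: true varve count = 13411 + 9 = 13420.
A: Extension rate ≈ 1777.1 / 13420 = 0.132 mm/yr.
B's length ≈ 0.132 × 23940 = 3160.1 mm.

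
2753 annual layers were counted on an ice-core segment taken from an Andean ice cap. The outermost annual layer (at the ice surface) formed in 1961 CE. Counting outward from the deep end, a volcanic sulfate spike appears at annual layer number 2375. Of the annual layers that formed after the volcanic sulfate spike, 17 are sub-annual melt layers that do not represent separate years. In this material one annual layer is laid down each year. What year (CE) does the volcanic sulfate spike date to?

The volcanic sulfate spike sits at annual layer 2375 from the deep end, so 2753 − 2375 = 378 annual layers formed after it.
378 − 17 false = 361 true annual layers after the volcanic sulfate spike.
The annual layer at the ice surface is 1961 CE, so the volcanic sulfate spike dates to 1961 − 361 = 1600 CE.

1600 CE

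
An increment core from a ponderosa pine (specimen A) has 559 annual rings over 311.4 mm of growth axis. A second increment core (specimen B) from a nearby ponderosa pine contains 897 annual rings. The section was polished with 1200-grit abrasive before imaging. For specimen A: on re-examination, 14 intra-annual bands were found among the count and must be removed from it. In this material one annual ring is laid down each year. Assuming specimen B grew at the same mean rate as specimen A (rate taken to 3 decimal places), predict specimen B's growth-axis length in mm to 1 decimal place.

512.2 mm

Specimen A: adjusted count: 559 − 14 = 545 annual rings.
A: Mean rate = 311.4 mm / 545 years ≈ 0.571 mm/yr.
Length of B = 0.571 × 897 = 512.2 mm.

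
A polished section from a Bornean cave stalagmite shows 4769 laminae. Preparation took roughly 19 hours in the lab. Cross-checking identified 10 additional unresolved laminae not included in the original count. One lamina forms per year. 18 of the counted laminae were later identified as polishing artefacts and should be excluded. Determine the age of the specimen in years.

4761 years

After corrections the count is 4769 − 18 + 10 = 4761 laminae.
One lamina per year makes the duration 4761 years.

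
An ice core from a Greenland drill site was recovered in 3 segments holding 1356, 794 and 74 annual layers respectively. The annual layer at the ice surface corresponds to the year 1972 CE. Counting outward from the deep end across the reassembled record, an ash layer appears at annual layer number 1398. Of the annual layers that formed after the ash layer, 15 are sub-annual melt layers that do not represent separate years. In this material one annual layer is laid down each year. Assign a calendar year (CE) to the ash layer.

Total annual layers = 1356 + 794 + 74 = 2224.
2224 − 1398 = 826 annual layers lie beyond the ash layer toward the ice surface.
Removing the 15 false annual layers leaves 826 − 15 = 811 true annual layers beyond the ash layer.
1972 − 811 = 1161 CE.

1161 CE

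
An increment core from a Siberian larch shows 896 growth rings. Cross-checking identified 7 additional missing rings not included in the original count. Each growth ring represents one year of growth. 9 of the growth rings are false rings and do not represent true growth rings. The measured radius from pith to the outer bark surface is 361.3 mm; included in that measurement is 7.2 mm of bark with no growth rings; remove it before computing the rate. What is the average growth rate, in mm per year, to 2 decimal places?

0.40 mm per year

Correcting the raw count gives 896 − 9 + 7 = 894 true growth rings.
The growth record spans 361.3 − 7.2 = 354.1 mm.
Extension rate ≈ 354.1 / 894 = 0.40 mm per year.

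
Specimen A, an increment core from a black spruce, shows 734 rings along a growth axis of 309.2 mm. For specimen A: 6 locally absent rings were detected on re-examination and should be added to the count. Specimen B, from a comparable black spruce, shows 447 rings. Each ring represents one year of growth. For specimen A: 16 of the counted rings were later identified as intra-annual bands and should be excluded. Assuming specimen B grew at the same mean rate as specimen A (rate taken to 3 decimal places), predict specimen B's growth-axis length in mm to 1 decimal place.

Specimen A: correcting the raw count gives 734 − 16 + 6 = 724 true rings.
A: Mean rate = 309.2 mm / 724 years ≈ 0.427 mm/yr.
Length of B = 0.427 × 447 = 190.9 mm.

190.9 mm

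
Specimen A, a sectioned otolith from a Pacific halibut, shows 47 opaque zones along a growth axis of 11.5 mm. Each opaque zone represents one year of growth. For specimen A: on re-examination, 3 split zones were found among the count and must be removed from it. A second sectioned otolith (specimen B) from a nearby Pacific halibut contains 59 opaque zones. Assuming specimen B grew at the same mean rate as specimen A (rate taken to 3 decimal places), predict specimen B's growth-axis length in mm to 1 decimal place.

15.4 mm

Specimen A: correcting the raw count gives 47 − 3 = 44 true opaque zones.
A: 11.5 mm over 44 years gives 11.5 / 44 ≈ 0.261 mm/year.
For B, 0.261 mm/year × 59 years = 15.4 mm.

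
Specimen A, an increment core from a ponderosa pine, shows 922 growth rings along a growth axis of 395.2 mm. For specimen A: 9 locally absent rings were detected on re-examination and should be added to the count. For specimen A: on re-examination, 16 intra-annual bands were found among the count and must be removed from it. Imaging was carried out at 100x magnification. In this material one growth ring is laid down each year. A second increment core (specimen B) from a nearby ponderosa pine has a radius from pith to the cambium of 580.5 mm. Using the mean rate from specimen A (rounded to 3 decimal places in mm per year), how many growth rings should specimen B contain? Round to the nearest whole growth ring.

Specimen A: true growth ring count = 922 − 16 + 9 = 915.
A: 395.2 mm over 915 years gives 395.2 / 915 ≈ 0.432 mm/year.
For B, 580.5 / 0.432 = 1343.75 years ≈ 1344 growth rings.

1344 growth rings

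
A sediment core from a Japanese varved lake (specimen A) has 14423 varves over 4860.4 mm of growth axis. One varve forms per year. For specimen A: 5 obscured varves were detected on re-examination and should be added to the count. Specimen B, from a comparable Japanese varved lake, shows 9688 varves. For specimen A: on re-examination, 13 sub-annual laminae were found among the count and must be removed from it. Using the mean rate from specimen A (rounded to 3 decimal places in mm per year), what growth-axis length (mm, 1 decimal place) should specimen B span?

3264.9 mm

Specimen A: adjusted count: 14423 − 13 + 5 = 14415 varves.
A: 4860.4 mm over 14415 years gives 4860.4 / 14415 ≈ 0.337 mm per year.
For B, 0.337 mm/year × 9688 years = 3264.9 mm.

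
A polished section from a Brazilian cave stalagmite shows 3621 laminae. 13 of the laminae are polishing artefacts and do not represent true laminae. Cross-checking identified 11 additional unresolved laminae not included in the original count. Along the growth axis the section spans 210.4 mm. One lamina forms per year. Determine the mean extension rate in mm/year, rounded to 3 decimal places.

After corrections the count is 3621 − 13 + 11 = 3619 laminae.
210.4 mm over 3619 years gives 210.4 / 3619 ≈ 0.058 mm/year.

0.058 mm/year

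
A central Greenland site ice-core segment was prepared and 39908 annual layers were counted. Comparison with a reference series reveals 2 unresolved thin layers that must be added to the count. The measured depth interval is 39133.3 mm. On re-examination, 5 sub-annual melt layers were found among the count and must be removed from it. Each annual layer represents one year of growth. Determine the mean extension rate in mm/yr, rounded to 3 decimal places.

Adjusted count: 39908 − 5 + 2 = 39905 annual layers.
Extension rate ≈ 39133.3 / 39905 = 0.981 mm/yr.

0.981 mm/yr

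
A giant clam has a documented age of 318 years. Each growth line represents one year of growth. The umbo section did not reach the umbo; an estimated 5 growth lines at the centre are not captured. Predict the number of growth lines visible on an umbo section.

313 growth lines

At one growth line per year, 318 years correspond to 318 growth lines.
Less the 5 uncaptured growth lines: 318 − 5 = 313.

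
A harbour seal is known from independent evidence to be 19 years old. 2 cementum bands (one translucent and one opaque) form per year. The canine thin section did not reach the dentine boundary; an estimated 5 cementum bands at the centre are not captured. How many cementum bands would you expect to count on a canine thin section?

With 2 cementum bands per year, 19 years would produce 19 × 2 = 38 cementum bands.
Less the 5 uncaptured cementum bands: 38 − 5 = 33.

33 cementum bands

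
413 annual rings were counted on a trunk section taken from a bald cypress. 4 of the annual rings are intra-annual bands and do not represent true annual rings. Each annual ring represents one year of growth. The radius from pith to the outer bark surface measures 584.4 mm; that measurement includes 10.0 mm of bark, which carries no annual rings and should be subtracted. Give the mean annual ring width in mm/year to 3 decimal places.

1.404 mm/year

Correcting the raw count gives 413 − 4 = 409 true annual rings.
Net length = 584.4 − 10.0 = 574.4 mm.
Mean rate = 574.4 mm / 409 years ≈ 1.404 mm/year.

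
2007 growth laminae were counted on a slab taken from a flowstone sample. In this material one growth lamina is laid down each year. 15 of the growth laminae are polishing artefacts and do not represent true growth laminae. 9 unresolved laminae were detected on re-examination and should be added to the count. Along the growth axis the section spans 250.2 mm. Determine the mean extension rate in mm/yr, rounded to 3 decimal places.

0.125 mm/yr

Correcting the raw count gives 2007 − 15 + 9 = 2001 true growth laminae.
250.2 mm over 2001 years gives 250.2 / 2001 ≈ 0.125 mm/yr.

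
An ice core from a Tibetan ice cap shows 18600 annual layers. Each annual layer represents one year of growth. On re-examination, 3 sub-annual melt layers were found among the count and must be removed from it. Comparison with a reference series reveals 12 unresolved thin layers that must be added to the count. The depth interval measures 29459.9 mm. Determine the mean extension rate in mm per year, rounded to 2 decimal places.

After corrections the count is 18600 − 3 + 12 = 18609 annual layers.
29459.9 mm over 18609 years gives 29459.9 / 18609 ≈ 1.58 mm per year.

1.58 mm per year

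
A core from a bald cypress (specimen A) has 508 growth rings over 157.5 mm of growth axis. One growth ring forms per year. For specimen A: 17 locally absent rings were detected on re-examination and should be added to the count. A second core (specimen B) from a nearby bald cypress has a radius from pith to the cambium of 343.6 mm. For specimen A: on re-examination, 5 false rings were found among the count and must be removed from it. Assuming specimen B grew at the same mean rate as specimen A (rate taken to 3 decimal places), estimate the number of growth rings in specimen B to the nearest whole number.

1134 growth rings

Specimen A: true growth ring count = 508 − 5 + 17 = 520.
A: 157.5 mm over 520 years gives 157.5 / 520 ≈ 0.303 mm/yr.
For B, 343.6 / 0.303 = 1133.99 years ≈ 1134 growth rings.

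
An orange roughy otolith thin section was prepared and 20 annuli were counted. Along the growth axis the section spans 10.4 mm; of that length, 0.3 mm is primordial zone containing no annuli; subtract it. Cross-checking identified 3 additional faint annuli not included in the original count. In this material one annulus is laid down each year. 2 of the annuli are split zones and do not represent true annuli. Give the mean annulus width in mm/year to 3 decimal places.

After corrections the count is 20 − 2 + 3 = 21 annuli.
Removing the 0.3 mm offcut leaves 10.4 − 0.3 = 10.1 mm.
10.1 mm over 21 years gives 10.1 / 21 ≈ 0.481 mm/year.

0.481 mm/year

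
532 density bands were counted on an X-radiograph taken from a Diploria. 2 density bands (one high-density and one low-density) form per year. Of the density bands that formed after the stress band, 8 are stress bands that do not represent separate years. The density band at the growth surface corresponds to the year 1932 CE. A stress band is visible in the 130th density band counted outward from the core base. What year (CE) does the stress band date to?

1735 CE

Between density band 130 and the growth surface there are 532 − 130 = 402 density bands.
Removing the 8 false density bands leaves 402 − 8 = 394 true density bands beyond the stress band.
394 density bands at 2 per year is 394 / 2 = 197 years.
1932 − 197 = 1735 CE.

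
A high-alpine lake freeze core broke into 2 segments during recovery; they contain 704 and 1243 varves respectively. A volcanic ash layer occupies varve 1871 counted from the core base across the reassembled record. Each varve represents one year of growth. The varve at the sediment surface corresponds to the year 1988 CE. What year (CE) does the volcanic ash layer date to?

1912 CE

Total varves = 704 + 1243 = 1947.
The volcanic ash layer sits at varve 1871 from the core base, so 1947 − 1871 = 76 varves formed after it.
Counting back 76 years from 1988 CE places the volcanic ash layer in 1988 − 76 = 1912 CE.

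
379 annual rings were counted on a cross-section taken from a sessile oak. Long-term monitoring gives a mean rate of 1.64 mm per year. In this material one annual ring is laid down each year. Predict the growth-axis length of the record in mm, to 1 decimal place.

621.6 mm

379 years of growth are recorded.
Predicted length = 1.64 mm/year × 379 years = 621.6 mm.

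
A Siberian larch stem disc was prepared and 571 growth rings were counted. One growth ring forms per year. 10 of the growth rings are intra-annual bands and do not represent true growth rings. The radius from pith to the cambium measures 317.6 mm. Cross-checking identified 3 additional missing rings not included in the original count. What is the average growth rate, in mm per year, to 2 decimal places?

After corrections the count is 571 − 10 + 3 = 564 growth rings.
Mean rate = 317.6 mm / 564 years ≈ 0.56 mm per year.

0.56 mm per year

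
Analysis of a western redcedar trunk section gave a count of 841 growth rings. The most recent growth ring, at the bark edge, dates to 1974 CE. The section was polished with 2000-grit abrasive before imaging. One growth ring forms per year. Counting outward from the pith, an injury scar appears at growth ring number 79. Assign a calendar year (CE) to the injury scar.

Between growth ring 79 and the bark edge there are 841 − 79 = 762 growth rings.
The growth ring at the bark edge is 1974 CE, so the injury scar dates to 1974 − 762 = 1212 CE.

1212 CE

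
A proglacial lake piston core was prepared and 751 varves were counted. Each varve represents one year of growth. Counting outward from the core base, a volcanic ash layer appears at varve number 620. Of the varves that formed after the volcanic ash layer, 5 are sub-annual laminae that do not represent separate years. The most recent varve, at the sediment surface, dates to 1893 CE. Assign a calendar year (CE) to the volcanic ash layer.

1767 CE

The volcanic ash layer sits at varve 620 from the core base, so 751 − 620 = 131 varves formed after it.
131 − 5 false = 126 true varves after the volcanic ash layer.
The varve at the sediment surface is 1893 CE, so the volcanic ash layer dates to 1893 − 126 = 1767 CE.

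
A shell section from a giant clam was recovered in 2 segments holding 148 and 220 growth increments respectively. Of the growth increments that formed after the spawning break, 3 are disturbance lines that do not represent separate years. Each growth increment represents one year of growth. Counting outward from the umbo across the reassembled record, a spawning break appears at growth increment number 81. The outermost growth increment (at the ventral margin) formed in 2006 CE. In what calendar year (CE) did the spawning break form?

1722 CE

Total growth increments = 148 + 220 = 368.
368 − 81 = 287 growth increments lie beyond the spawning break toward the ventral margin.
Excluding 3 false growth increments: 287 − 3 = 284.
Counting back 284 years from 2006 CE places the spawning break in 2006 − 284 = 1722 CE.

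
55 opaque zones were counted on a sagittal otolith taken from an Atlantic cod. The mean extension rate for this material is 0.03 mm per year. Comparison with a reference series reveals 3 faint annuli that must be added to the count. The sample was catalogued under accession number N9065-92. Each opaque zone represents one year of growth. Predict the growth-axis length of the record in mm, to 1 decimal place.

Correcting the raw count gives 55 + 3 = 58 true opaque zones.
58 years at 0.03 mm/year gives 0.03 × 58 = 1.7 mm.

1.7 mm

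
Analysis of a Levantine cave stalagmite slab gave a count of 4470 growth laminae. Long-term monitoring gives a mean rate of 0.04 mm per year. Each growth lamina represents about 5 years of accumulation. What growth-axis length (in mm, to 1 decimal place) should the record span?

894.0 mm

Multiplying by 5 years per growth lamina: 4470 × 5 = 22350 years.
Predicted length = 0.04 mm/year × 22350 years = 894.0 mm.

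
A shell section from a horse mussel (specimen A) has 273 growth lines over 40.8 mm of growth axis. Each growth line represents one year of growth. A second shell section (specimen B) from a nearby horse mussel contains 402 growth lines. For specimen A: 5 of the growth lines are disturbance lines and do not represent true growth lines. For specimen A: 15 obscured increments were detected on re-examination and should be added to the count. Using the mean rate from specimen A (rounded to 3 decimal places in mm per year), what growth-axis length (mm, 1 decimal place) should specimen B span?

Specimen A: correcting the raw count gives 273 − 5 + 15 = 283 true growth lines.
A: Mean rate = 40.8 mm / 283 years ≈ 0.144 mm per year.
Length of B = 0.144 × 402 = 57.9 mm.

57.9 mm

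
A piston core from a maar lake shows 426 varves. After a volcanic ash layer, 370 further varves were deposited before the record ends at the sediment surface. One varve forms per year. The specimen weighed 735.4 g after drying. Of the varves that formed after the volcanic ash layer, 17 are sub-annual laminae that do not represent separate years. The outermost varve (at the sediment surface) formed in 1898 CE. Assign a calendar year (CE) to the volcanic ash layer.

1545 CE

370 varves formed after the volcanic ash layer.
Removing the 17 false varves leaves 370 − 17 = 353 true varves beyond the volcanic ash layer.
Counting back 353 years from 1898 CE places the volcanic ash layer in 1898 − 353 = 1545 CE.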